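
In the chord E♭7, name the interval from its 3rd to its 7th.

d5

Spelling the chord: E♭ G B♭ D♭.
So we need the interval from G up to D♭.
From G to D♭: 6 semitones over a fifth = diminished.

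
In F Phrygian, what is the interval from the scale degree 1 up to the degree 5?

F phrygian: F Gb Ab Bb C Db Eb.
Scale degree 1 = F; scale degree 5 = C.
Counting 5 letters and 7 half steps from F gives a perfect fifth.

perfect 5th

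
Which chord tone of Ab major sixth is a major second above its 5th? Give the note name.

F

The chord tones of Ab major sixth are Ab-C-Eb-F.
The 5th is Eb. A major second above Eb is F.
F is the chord's 6th.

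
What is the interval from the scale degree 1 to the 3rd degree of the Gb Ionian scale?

M3

Spelling the Gb Ionian scale: Gb Ab Bb Cb Db Eb F.
So we need the interval from Gb up to Bb.
Counting 3 letters and 4 half steps from Gb gives a major third.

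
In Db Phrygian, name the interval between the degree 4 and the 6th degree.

minor third

The scale runs Db Ebb Fb Gb Ab Bbb Cb.
So we need the interval from Gb up to Bbb.
From Gb to Bbb: 3 semitones over a third = minor.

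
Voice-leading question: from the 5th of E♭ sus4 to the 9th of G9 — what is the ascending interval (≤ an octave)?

major seventh

The 5th of E♭ sus4 is B♭; the 9th of G9 is A.
Counting 7 letters and 11 half steps from B♭ gives a major seventh.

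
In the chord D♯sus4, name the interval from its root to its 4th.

perfect fourth

D♯sus4 is spelled D♯-G♯-A♯.
That puts D♯ below G♯.
Counting 4 letters and 5 half steps from D♯ gives a perfect fourth.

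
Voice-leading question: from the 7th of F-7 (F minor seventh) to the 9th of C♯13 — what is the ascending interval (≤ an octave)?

augmented seventh

F-7 (F minor seventh) has E♭ as its 7th, and C♯13 has D♯ as its 9th.
E♭ up to D♯ is 12 semitones, a half step wider than a major seventh, so the interval is augmented.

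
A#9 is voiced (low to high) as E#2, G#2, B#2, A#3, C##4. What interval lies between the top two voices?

Those voices are A#3 and C##4.
Counting 3 letters and 4 half steps from A# gives a major third.

major 3rd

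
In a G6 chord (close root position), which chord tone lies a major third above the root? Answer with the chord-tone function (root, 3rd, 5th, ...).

3rd

Spelling the chord: G–B–D–E.
The root is G. A major third above G is B.
B is the chord's 3rd.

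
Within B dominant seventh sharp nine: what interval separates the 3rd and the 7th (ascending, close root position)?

Spelling the chord: B-D#-F#-A-C##.
The 3rd is D# and the 7th is A.
From D# to A: 6 semitones over a fifth = diminished.

diminished fifth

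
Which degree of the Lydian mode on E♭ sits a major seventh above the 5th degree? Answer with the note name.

The scale is E♭ F G A B♭ C D.
The 5th degree is B♭; a major seventh above that is A — scale degree 4.

A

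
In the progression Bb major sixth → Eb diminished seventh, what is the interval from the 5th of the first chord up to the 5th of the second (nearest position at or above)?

Bb major sixth has F as its 5th, and Eb diminished seventh has Bbb as its 5th.
From F to Bbb: 4 semitones over a fourth = diminished.

diminished 4th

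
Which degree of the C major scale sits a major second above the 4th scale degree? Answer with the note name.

The scale is C D E F G A B.
The 4th scale degree is F; a major second above that is G — scale degree 5.

G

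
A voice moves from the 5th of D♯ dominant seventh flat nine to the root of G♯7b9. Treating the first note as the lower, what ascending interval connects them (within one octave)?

The 5th of D♯ dominant seventh flat nine is A♯; the root of G♯7b9 is G♯.
A♯ up to G♯ is 10 semitones, a half step narrower than a major seventh, so the interval is minor.

minor 7th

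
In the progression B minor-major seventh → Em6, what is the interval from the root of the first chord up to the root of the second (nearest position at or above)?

B minor-major seventh has B as its root, and Em6 has E as its root.
From B to E is 5 semitones, exactly the perfect fourth.

perfect fourth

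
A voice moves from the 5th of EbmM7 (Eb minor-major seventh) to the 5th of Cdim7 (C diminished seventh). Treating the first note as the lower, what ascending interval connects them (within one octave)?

minor sixth

The 5th of EbmM7 (Eb minor-major seventh) is Bb; the 5th of Cdim7 (C diminished seventh) is Gb.
6 letter names make it a sixth; at 8 semitones (a half step narrower than major) the quality is minor.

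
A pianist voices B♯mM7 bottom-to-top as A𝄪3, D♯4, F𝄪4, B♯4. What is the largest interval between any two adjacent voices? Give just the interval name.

P4

Adjacent intervals: A𝄪3→D♯4 = diminished fourth; D♯4→F𝄪4 = major third; F𝄪4→B♯4 = perfect fourth.
The largest is F𝄪4 to B♯4, a perfect fourth (5 semitones).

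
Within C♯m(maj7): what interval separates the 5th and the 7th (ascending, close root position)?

The chord tones of C♯mM7 (C♯ minor-major seventh) are C♯, E, G♯, B♯.
The 5th is G♯ and the 7th is B♯.
G♯ up to B♯ spans 3 letter names and 4 semitones — a major third.

major third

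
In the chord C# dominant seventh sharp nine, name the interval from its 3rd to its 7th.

C#7#9: C#-E#-G#-B-D##.
So we need the interval from E# up to B.
E# up to B is 6 semitones, a half step narrower than a perfect fifth, so the interval is diminished.

d5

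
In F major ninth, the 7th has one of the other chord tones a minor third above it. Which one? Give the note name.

Fmaj9 (F major ninth) is spelled F A C E G.
The 7th is E. A minor third above E is G.
G is the chord's 9th.

G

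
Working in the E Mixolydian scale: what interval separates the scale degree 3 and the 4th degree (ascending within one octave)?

The scale runs E F# G# A B C# D.
The scale degree 3 is G# and the 4th scale degree is A.
2 letter names make it a second; at 1 semitone (a half step narrower than major) the quality is minor.

minor second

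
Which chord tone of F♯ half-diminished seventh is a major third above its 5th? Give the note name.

F♯ half-diminished seventh: F♯, A, C, E.
The 5th is C. A major third above C is E.
E is the chord's 7th.

E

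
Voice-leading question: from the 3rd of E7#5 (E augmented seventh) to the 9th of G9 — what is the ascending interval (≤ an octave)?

E7#5 (E augmented seventh) has G# as its 3rd, and G9 has A as its 9th.
From G# to A: 1 semitone over a second = minor.

minor second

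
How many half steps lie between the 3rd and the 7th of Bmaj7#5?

7

B+maj7 is spelled B, D#, F##, A#.
D# to A# is a perfect fifth: 7 semitones.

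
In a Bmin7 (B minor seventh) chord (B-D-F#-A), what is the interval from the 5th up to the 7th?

The 5th is F# and the 7th is A.
From F# to A: 3 semitones over a third = minor.

m3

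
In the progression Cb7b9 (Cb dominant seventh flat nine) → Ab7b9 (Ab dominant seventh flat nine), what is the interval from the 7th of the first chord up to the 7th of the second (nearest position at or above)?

The 7th of Cb7b9 (Cb dominant seventh flat nine) is Bbb; the 7th of Ab7b9 (Ab dominant seventh flat nine) is Gb.
Counting 6 letters and 9 half steps from Bbb gives a major sixth.

major 6th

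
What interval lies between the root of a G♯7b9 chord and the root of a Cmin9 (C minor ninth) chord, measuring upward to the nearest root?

The root of G♯7b9 is G♯; the root of Cmin9 (C minor ninth) is C.
G♯ up to C is 4 semitones, a half step narrower than a perfect fourth, so the interval is diminished.

diminished fourth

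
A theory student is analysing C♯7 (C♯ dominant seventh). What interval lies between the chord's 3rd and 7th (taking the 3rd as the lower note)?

The chord tones of C♯7 (C♯ dominant seventh) are C♯, E♯, G♯, B.
So we need the interval from E♯ up to B.
5 letter names make it a fifth; at 6 semitones (a half step narrower than perfect) the quality is diminished.

diminished 5th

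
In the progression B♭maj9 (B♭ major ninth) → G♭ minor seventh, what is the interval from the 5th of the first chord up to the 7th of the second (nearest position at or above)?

B♭maj9 (B♭ major ninth) has F as its 5th, and G♭ minor seventh has F♭ as its 7th.
F up to F♭ is 11 semitones, a half step narrower than a perfect octave, so the interval is diminished.

diminished octave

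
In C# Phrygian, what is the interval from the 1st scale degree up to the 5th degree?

The scale runs C# D E F# G# A B.
The 1st scale degree is C# and the degree 5 is G#.
C# up to G# spans 5 letter names and 7 semitones — a perfect fifth.

P5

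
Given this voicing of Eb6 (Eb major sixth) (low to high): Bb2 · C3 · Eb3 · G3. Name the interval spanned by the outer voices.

major 6th

The outer voices are Bb2 and G3.
From Bb to G is 9 semitones, exactly the major sixth.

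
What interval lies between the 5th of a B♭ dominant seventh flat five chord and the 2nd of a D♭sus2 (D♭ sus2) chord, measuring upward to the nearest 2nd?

The 5th of B♭ dominant seventh flat five is F♭; the 2nd of D♭sus2 (D♭ sus2) is E♭.
F♭ up to E♭ spans 7 letter names and 11 semitones — a major seventh.

major 7th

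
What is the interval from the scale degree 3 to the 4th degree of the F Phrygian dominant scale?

Spelling the F Phrygian dominant scale: F Gb A Bb C Db Eb.
Scale degree 3 = A; degree 4 = Bb.
2 letter names make it a second; at 1 semitone (a half step narrower than major) the quality is minor.

m2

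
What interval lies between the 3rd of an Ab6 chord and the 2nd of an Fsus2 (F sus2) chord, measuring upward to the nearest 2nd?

P5

Ab6 has C as its 3rd, and Fsus2 (F sus2) has G as its 2nd.
From C to G is 7 semitones, exactly the perfect fifth.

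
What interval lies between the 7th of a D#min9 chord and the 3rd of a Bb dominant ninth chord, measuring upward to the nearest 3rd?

The 7th of D#min9 is C#; the 3rd of Bb dominant ninth is D.
From C# to D: 1 semitone over a second = minor.

m2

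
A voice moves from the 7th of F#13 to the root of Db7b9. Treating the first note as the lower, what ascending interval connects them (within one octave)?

diminished seventh

F#13 has E as its 7th, and Db7b9 has Db as its root.
E up to Db is 9 semitones, a whole step narrower than a major seventh, so the interval is diminished.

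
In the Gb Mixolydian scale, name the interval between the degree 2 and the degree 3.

M2

Gb mixolydian: Gb Ab Bb Cb Db Eb Fb.
That puts Ab below Bb.
Counting 2 letters and 2 half steps from Ab gives a major second.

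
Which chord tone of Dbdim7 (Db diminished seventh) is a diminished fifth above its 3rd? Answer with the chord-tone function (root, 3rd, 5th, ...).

Spelling the chord: Db-Fb-Abb-Cbb.
The 3rd is Fb. A diminished fifth above Fb is Cbb.
Cbb is the chord's 7th.

7th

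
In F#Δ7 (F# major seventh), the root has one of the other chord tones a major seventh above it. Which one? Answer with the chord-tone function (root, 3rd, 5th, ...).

7th

F#maj7: F#, A#, C#, E#.
The root is F#. A major seventh above F# is E#.
E# is the chord's 7th.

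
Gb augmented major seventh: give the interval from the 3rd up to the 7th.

perfect fifth

The chord tones of Gbmaj7#5 (Gb augmented major seventh) are Gb Bb D F.
That puts Bb below F.
Counting 5 letters and 7 half steps from Bb gives a perfect fifth.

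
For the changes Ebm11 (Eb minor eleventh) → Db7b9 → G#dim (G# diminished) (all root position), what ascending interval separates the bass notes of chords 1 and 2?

minor seventh

The roots are Eb and Db.
7 letter names make it a seventh; at 10 semitones (a half step narrower than major) the quality is minor.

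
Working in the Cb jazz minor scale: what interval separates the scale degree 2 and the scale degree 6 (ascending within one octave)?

perfect fifth

Cb melodic minor: Cb Db Ebb Fb Gb Ab Bb.
Scale degree 2 = Db; 6th scale degree = Ab.
Counting 5 letters and 7 half steps from Db gives a perfect fifth.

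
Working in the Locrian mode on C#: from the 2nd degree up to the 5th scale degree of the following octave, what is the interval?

The scale runs C# D E F# G A B.
So we need the interval from D up to G.
Counting 11 letters and 17 half steps from D gives a perfect eleventh.

perfect eleventh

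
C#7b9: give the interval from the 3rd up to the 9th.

Spelling the chord: C# E# G# B D.
The 3rd is E# and the 9th is D.
E# up to D is 9 semitones, a whole step narrower than a major seventh, so the interval is diminished.

diminished 7th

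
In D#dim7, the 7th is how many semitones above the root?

9

D# diminished seventh: D#–F#–A–C.
D# to C is a diminished seventh: 9 semitones.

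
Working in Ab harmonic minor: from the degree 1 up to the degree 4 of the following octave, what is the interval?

The scale runs Ab Bb Cb Db Eb Fb G.
The degree 1 is Ab and the degree 4 (up an octave) is Db.
From Ab to Db is 17 semitones, exactly the perfect eleventh.

perfect eleventh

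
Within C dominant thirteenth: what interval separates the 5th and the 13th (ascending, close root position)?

Spelling the chord: C–E–G–Bb–D–A.
That puts G below A.
Counting 9 letters and 14 half steps from G gives a major ninth.

major ninth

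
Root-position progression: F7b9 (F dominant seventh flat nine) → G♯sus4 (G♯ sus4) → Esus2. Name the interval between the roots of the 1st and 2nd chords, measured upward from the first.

The roots are F and G♯.
2 letter names make it a second; at 3 semitones (a half step wider than major) the quality is augmented.

augmented second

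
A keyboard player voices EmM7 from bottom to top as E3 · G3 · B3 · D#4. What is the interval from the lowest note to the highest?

major seventh

The outer voices are E3 and D#4.
From E to D# is 11 semitones, exactly the major seventh.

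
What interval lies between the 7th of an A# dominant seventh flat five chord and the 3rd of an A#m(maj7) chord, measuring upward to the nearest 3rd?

The 7th of A# dominant seventh flat five is G#; the 3rd of A#m(maj7) is C#.
Counting 4 letters and 5 half steps from G# gives a perfect fourth.

perfect fourth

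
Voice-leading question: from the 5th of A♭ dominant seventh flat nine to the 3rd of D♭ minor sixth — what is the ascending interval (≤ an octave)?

minor 2nd

The 5th of A♭ dominant seventh flat nine is E♭; the 3rd of D♭ minor sixth is F♭.
E♭ up to F♭ is 1 semitone, a half step narrower than a major second, so the interval is minor.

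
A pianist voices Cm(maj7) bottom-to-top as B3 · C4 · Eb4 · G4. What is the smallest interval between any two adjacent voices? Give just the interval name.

m2

Adjacent intervals: B3→C4 = minor second; C4→Eb4 = minor third; Eb4→G4 = major third.
The smallest is B3 to C4, a minor second (1 semitone).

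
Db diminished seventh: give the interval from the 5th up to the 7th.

minor third

Dbdim7 is spelled Db–Fb–Abb–Cbb.
So we need the interval from Abb up to Cbb.
Abb up to Cbb is 3 semitones, a half step narrower than a major third, so the interval is minor.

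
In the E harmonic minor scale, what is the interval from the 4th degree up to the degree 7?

augmented 4th

The scale runs E F♯ G A B C D♯.
The 4th degree is A and the 7th degree is D♯.
4 letter names make it a fourth; at 6 semitones (a half step wider than perfect) the quality is augmented.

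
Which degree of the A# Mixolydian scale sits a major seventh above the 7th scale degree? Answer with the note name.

F##

The scale is A# B# C## D# E# F## G#.
The 7th scale degree is G#; a major seventh above that is F## — scale degree 6.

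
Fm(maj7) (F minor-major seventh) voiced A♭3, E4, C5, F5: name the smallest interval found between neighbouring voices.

perfect 4th

Adjacent intervals: A♭3→E4 = augmented fifth; E4→C5 = minor sixth; C5→F5 = perfect fourth.
The smallest is C5 to F5, a perfect fourth (5 semitones).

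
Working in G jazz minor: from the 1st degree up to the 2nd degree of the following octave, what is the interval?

Spelling G jazz minor: G A Bb C D E F#.
That puts G below A.
G up to A spans 9 letter names and 14 semitones — a major ninth.

major ninth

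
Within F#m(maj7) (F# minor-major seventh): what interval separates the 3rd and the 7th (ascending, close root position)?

augmented fifth

F#mM7: F#-A-C#-E#.
That puts A below E#.
A up to E# is 8 semitones, a half step wider than a perfect fifth, so the interval is augmented.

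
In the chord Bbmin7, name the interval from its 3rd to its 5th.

Bb-7 is spelled Bb, Db, F, Ab.
The 3rd is Db and the 5th is F.
Db up to F spans 3 letter names and 4 semitones — a major third.

major third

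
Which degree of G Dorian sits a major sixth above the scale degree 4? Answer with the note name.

The scale is G A B♭ C D E F.
The scale degree 4 is C; a major sixth above that is A — scale degree 2.

A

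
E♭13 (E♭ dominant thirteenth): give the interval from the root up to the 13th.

major 13th

E♭13 (E♭ dominant thirteenth) is spelled E♭ G B♭ D♭ F C.
So we need the interval from E♭ up to C.
Counting 13 letters and 21 half steps from E♭ gives a major thirteenth.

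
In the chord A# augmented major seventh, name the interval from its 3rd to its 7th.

P5

Spelling the chord: A#-C##-E##-G##.
The 3rd is C## and the 7th is G##.
From C## to G## is 7 semitones, exactly the perfect fifth.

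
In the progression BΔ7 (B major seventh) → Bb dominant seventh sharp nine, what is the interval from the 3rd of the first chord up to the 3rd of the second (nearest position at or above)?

d8

The 3rd of BΔ7 (B major seventh) is D#; the 3rd of Bb dominant seventh sharp nine is D.
D# up to D is 11 semitones, a half step narrower than a perfect octave, so the interval is diminished.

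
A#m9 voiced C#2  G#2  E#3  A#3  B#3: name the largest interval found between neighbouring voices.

major sixth

Adjacent intervals: C#2→G#2 = perfect fifth; G#2→E#3 = major sixth; E#3→A#3 = perfect fourth; A#3→B#3 = major second.
The largest is G#2 to E#3, a major sixth (9 semitones).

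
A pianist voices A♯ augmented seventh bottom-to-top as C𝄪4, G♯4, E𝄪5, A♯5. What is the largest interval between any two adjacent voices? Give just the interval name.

A6

Adjacent intervals: C𝄪4→G♯4 = diminished fifth; G♯4→E𝄪5 = augmented sixth; E𝄪5→A♯5 = diminished fourth.
The largest is G♯4 to E𝄪5, an augmented sixth (10 semitones).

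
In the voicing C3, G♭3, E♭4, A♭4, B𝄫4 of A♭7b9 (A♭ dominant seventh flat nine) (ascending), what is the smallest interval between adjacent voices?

minor second

Adjacent intervals: C3→G♭3 = diminished fifth; G♭3→E♭4 = major sixth; E♭4→A♭4 = perfect fourth; A♭4→B𝄫4 = minor second.
The smallest is A♭4 to B𝄫4, a minor second (1 semitone).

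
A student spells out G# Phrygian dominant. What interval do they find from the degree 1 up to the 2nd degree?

m2

Spelling G# Phrygian dominant: G# A B# C# D# E F#.
So we need the interval from G# up to A.
From G# to A: 1 semitone over a second = minor.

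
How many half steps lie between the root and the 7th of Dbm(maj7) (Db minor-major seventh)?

11

The chord tones of Db minor-major seventh are Db–Fb–Ab–C.
Db to C is a major seventh: 11 semitones.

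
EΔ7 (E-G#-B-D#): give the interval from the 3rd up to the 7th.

The 3rd is G# and the 7th is D#.
Counting 5 letters and 7 half steps from G# gives a perfect fifth.

perfect fifth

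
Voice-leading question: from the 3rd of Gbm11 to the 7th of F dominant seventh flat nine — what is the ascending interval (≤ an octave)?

The 3rd of Gbm11 is Bbb; the 7th of F dominant seventh flat nine is Eb.
4 letter names make it a fourth; at 6 semitones (a half step wider than perfect) the quality is augmented.

A4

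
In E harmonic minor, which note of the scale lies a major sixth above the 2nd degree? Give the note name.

The scale is E F# G A B C D#.
The 2nd degree is F#; a major sixth above that is D# — scale degree 7.

D#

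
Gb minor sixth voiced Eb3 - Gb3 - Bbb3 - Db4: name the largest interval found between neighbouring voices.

major third

Adjacent intervals: Eb3→Gb3 = minor third; Gb3→Bbb3 = minor third; Bbb3→Db4 = major third.
The largest is Bbb3 to Db4, a major third (4 semitones).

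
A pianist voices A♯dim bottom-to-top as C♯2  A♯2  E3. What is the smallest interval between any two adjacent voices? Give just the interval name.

Adjacent intervals: C♯2→A♯2 = major sixth; A♯2→E3 = diminished fifth.
The smallest is A♯2 to E3, a diminished fifth (6 semitones).

diminished fifth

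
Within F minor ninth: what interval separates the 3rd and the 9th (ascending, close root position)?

major seventh

Spelling the chord: F–Ab–C–Eb–G.
That puts Ab below G.
Ab up to G spans 7 letter names and 11 semitones — a major seventh.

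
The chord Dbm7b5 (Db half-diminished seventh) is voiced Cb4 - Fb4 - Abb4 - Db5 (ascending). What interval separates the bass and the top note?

major ninth

The outer voices are Cb4 and Db5.
Counting 9 letters and 14 half steps from Cb gives a major ninth.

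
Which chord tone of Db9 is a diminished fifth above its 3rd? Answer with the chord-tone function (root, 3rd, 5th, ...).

Spelling the chord: Db, F, Ab, Cb, Eb.
The 3rd is F. A diminished fifth above F is Cb.
Cb is the chord's 7th.

7th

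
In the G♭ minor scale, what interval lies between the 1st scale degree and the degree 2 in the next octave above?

Spelling the G♭ minor scale: G♭ A♭ B𝄫 C♭ D♭ E𝄫 F♭.
1st scale degree = G♭; scale degree 2 (up an octave) = A♭.
From G♭ to A♭ is 14 semitones, exactly the major ninth.

major ninth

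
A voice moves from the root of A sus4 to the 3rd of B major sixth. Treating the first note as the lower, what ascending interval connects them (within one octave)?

augmented fourth

A sus4 has A as its root, and B major sixth has D♯ as its 3rd.
4 letter names make it a fourth; at 6 semitones (a half step wider than perfect) the quality is augmented.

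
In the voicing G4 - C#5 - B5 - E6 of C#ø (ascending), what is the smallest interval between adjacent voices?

P4

Adjacent intervals: G4→C#5 = augmented fourth; C#5→B5 = minor seventh; B5→E6 = perfect fourth.
The smallest is B5 to E6, a perfect fourth (5 semitones).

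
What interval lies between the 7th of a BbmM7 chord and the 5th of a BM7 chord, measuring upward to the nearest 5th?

M6

BbmM7 has A as its 7th, and BM7 has F# as its 5th.
From A to F# is 9 semitones, exactly the major sixth.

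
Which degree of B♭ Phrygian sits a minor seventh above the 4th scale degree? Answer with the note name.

Db

The scale is B♭ C♭ D♭ E♭ F G♭ A♭.
The 4th scale degree is E♭; a minor seventh above that is D♭ — scale degree 3.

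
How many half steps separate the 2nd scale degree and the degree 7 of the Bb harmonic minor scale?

The scale is Bb C Db Eb F Gb A.
C up to A is a major sixth — 9 semitones.

9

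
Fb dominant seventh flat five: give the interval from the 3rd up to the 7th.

Fb dominant seventh flat five: Fb-Ab-Cbb-Ebb.
3rd = Ab; 7th = Ebb.
From Ab to Ebb: 6 semitones over a fifth = diminished.

diminished 5th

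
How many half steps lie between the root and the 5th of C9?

7

Spelling the chord: C–E–G–B♭–D.
C to G is a perfect fifth: 7 semitones.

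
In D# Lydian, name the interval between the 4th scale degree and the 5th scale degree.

The scale runs D# E# F## G## A# B# C##.
4th scale degree = G##; scale degree 5 = A#.
From G## to A#: 1 semitone over a second = minor.

minor second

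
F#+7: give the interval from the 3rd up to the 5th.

F#aug7: F#–A#–C##–E.
The 3rd is A# and the 5th is C##.
A# up to C## spans 3 letter names and 4 semitones — a major third.

M3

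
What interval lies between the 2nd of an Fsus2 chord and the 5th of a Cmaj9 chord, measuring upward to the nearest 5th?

perfect unison

Fsus2 has G as its 2nd, and Cmaj9 has G as its 5th.
From G to G is 0 semitones, exactly the perfect unison.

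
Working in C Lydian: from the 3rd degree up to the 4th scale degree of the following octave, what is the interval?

Spelling C Lydian: C D E F♯ G A B.
3rd degree = E; degree 4 (up an octave) = F♯.
From E to F♯ is 14 semitones, exactly the major ninth.

major ninth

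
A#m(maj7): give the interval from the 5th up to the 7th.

major third

A# minor-major seventh is spelled A#–C#–E#–G##.
5th = E#; 7th = G##.
From E# to G## is 4 semitones, exactly the major third.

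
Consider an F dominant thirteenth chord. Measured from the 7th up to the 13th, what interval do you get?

F13: F–A–C–E♭–G–D.
That puts E♭ below D.
From E♭ to D is 11 semitones, exactly the major seventh.

major seventh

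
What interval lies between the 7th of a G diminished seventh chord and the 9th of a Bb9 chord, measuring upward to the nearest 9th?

augmented 5th

The 7th of G diminished seventh is Fb; the 9th of Bb9 is C.
From Fb to C: 8 semitones over a fifth = augmented.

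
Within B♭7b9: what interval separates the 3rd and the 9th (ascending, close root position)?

The chord tones of B♭7b9 are B♭ D F A♭ C♭.
3rd = D; 9th = C♭.
D up to C♭ is 9 semitones, a whole step narrower than a major seventh, so the interval is diminished.

d7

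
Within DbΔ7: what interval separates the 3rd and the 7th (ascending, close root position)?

Spelling the chord: Db–F–Ab–C.
3rd = F; 7th = C.
From F to C is 7 semitones, exactly the perfect fifth.

perfect 5th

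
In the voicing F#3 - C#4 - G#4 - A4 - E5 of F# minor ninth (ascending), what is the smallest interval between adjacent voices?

minor second

Adjacent intervals: F#3→C#4 = perfect fifth; C#4→G#4 = perfect fifth; G#4→A4 = minor second; A4→E5 = perfect fifth.
The smallest is G#4 to A4, a minor second (1 semitone).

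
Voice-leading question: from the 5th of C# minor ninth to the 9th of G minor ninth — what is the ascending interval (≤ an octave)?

minor second

The 5th of C# minor ninth is G#; the 9th of G minor ninth is A.
2 letter names make it a second; at 1 semitone (a half step narrower than major) the quality is minor.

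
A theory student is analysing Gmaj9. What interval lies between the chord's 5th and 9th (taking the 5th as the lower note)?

The chord tones of Gmaj9 are G-B-D-F#-A.
So we need the interval from D up to A.
From D to A is 7 semitones, exactly the perfect fifth.

perfect fifth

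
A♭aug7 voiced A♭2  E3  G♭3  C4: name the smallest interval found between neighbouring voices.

Adjacent intervals: A♭2→E3 = augmented fifth; E3→G♭3 = diminished third; G♭3→C4 = augmented fourth.
The smallest is E3 to G♭3, a diminished third (2 semitones).

diminished 3rd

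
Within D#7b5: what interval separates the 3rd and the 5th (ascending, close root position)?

The chord tones of D#7b5 (D# dominant seventh flat five) are D# F## A C#.
That puts F## below A.
From F## to A: 2 semitones over a third = diminished.

d3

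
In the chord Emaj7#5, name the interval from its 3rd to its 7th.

Emaj7#5 (E augmented major seventh) is spelled E–G#–B#–D#.
3rd = G#; 7th = D#.
From G# to D# is 7 semitones, exactly the perfect fifth.

perfect fifth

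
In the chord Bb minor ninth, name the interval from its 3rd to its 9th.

M7

Spelling the chord: Bb–Db–F–Ab–C.
The 3rd is Db and the 9th is C.
Counting 7 letters and 11 half steps from Db gives a major seventh.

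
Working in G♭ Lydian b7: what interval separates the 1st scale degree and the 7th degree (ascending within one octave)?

The scale runs G♭ A♭ B♭ C D♭ E♭ F♭.
That puts G♭ below F♭.
7 letter names make it a seventh; at 10 semitones (a half step narrower than major) the quality is minor.

minor seventh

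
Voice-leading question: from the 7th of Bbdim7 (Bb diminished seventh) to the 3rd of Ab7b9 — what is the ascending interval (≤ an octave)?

Bbdim7 (Bb diminished seventh) has Abb as its 7th, and Ab7b9 has C as its 3rd.
From Abb to C: 5 semitones over a third = augmented.

augmented third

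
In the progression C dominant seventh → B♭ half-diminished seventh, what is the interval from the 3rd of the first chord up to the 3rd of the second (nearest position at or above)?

The 3rd of C dominant seventh is E; the 3rd of B♭ half-diminished seventh is D♭.
From E to D♭: 9 semitones over a seventh = diminished.

diminished seventh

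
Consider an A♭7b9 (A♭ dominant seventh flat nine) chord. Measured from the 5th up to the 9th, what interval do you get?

A♭7b9: A♭-C-E♭-G♭-B𝄫.
5th = E♭; 9th = B𝄫.
E♭ up to B𝄫 is 6 semitones, a half step narrower than a perfect fifth, so the interval is diminished.

diminished fifth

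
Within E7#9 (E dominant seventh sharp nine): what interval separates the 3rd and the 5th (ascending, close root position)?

Spelling the chord: E-G♯-B-D-F𝄪.
That puts G♯ below B.
From G♯ to B: 3 semitones over a third = minor.

minor third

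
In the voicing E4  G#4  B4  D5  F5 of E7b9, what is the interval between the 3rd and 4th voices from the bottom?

Those voices are B4 and D5.
From B to D: 3 semitones over a third = minor.

minor 3rd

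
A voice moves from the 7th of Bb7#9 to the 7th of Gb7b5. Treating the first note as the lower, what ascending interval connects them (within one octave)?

Bb7#9 has Ab as its 7th, and Gb7b5 has Fb as its 7th.
Ab up to Fb is 8 semitones, a half step narrower than a major sixth, so the interval is minor.

m6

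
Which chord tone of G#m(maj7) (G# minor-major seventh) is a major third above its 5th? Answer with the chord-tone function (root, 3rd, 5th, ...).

7th

The chord tones of G# minor-major seventh are G#–B–D#–F##.
The 5th is D#. A major third above D# is F##.
F## is the chord's 7th.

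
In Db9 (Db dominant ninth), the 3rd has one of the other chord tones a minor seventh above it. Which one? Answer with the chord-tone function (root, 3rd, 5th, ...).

9th

The chord tones of Db9 are Db F Ab Cb Eb.
The 3rd is F. A minor seventh above F is Eb.
Eb is the chord's 9th.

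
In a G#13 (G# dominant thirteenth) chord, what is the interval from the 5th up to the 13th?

Spelling the chord: G#-B#-D#-F#-A#-E#.
So we need the interval from D# up to E#.
D# up to E# spans 9 letter names and 14 semitones — a major ninth.

major 9th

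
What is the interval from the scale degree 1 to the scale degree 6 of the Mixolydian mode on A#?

major sixth

The scale runs A# B# C## D# E# F## G#.
That puts A# below F##.
A# up to F## spans 6 letter names and 9 semitones — a major sixth.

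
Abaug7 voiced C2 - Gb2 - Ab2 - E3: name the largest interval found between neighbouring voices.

Adjacent intervals: C2→Gb2 = diminished fifth; Gb2→Ab2 = major second; Ab2→E3 = augmented fifth.
The largest is Ab2 to E3, an augmented fifth (8 semitones).

augmented 5th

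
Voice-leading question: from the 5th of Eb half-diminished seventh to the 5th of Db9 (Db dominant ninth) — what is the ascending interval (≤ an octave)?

Eb half-diminished seventh has Bbb as its 5th, and Db9 (Db dominant ninth) has Ab as its 5th.
Counting 7 letters and 11 half steps from Bbb gives a major seventh.

major 7th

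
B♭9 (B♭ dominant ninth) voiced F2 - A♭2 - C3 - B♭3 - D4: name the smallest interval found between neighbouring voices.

Adjacent intervals: F2→A♭2 = minor third; A♭2→C3 = major third; C3→B♭3 = minor seventh; B♭3→D4 = major third.
The smallest is F2 to A♭2, a minor third (3 semitones).

minor third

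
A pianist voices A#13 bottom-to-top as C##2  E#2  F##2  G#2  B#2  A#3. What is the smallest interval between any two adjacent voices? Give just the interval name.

minor 2nd

Adjacent intervals: C##2→E#2 = minor third; E#2→F##2 = major second; F##2→G#2 = minor second; G#2→B#2 = major third; B#2→A#3 = minor seventh.
The smallest is F##2 to G#2, a minor second (1 semitone).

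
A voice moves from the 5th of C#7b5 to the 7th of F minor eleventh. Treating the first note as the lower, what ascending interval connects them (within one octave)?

minor sixth

C#7b5 has G as its 5th, and F minor eleventh has Eb as its 7th.
6 letter names make it a sixth; at 8 semitones (a half step narrower than major) the quality is minor.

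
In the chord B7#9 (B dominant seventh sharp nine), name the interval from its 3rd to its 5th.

minor third

The chord tones of B dominant seventh sharp nine are B D♯ F♯ A C𝄪.
That puts D♯ below F♯.
3 letter names make it a third; at 3 semitones (a half step narrower than major) the quality is minor.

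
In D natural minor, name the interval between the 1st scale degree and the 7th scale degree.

minor seventh

D natural minor: D E F G A Bb C.
So we need the interval from D up to C.
From D to C: 10 semitones over a seventh = minor.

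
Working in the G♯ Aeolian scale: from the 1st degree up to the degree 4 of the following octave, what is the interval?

perfect eleventh

Spelling the G♯ Aeolian scale: G♯ A♯ B C♯ D♯ E F♯.
That puts G♯ below C♯.
G♯ up to C♯ spans 11 letter names and 17 semitones — a perfect eleventh.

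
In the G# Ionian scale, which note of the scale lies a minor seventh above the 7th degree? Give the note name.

E#

The scale is G# A# B# C# D# E# F##.
The 7th degree is F##; a minor seventh above that is E# — scale degree 6.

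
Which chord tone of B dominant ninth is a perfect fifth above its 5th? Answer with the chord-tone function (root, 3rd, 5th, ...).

9th

B9 is spelled B, D#, F#, A, C#.
The 5th is F#. A perfect fifth above F# is C#.
C# is the chord's 9th.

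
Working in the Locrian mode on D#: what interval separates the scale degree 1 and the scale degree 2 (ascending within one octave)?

The scale runs D# E F# G# A B C#.
So we need the interval from D# up to E.
D# up to E is 1 semitone, a half step narrower than a major second, so the interval is minor.

m2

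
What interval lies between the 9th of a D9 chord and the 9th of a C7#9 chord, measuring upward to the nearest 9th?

M7

D9 has E as its 9th, and C7#9 has D# as its 9th.
Counting 7 letters and 11 half steps from E gives a major seventh.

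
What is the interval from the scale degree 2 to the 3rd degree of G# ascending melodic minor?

G# melodic minor: G# A# B C# D# E# F##.
The scale degree 2 is A# and the 3rd scale degree is B.
2 letter names make it a second; at 1 semitone (a half step narrower than major) the quality is minor.

m2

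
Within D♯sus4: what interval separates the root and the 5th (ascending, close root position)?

The chord tones of D♯ sus4 are D♯, G♯, A♯.
The root is D♯ and the 5th is A♯.
D♯ up to A♯ spans 5 letter names and 7 semitones — a perfect fifth.

perfect fifth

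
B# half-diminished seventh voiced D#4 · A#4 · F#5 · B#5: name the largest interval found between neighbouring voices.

Adjacent intervals: D#4→A#4 = perfect fifth; A#4→F#5 = minor sixth; F#5→B#5 = augmented fourth.
The largest is A#4 to F#5, a minor sixth (8 semitones).

minor 6th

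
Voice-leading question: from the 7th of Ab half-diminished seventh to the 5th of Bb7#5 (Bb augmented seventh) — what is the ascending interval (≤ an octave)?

The 7th of Ab half-diminished seventh is Gb; the 5th of Bb7#5 (Bb augmented seventh) is F#.
From Gb to F#: 12 semitones over a seventh = augmented.

augmented seventh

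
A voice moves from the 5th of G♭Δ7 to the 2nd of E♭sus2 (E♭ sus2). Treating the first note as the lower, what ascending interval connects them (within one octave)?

major third

G♭Δ7 has D♭ as its 5th, and E♭sus2 (E♭ sus2) has F as its 2nd.
From D♭ to F is 4 semitones, exactly the major third.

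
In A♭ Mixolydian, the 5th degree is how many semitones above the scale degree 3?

3

The scale is A♭ B♭ C D♭ E♭ F G♭.
C up to E♭ is a minor third — 3 semitones.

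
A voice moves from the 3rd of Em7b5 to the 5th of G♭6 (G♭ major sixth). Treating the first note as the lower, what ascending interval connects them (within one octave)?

Em7b5 has G as its 3rd, and G♭6 (G♭ major sixth) has D♭ as its 5th.
G up to D♭ is 6 semitones, a half step narrower than a perfect fifth, so the interval is diminished.

diminished 5th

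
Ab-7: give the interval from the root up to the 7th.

minor seventh

The chord tones of Ab minor seventh are Ab-Cb-Eb-Gb.
So we need the interval from Ab up to Gb.
7 letter names make it a seventh; at 10 semitones (a half step narrower than major) the quality is minor.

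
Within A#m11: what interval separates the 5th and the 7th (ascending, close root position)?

minor third

The chord tones of A# minor eleventh are A#-C#-E#-G#-B#-D#.
5th = E#; 7th = G#.
From E# to G#: 3 semitones over a third = minor.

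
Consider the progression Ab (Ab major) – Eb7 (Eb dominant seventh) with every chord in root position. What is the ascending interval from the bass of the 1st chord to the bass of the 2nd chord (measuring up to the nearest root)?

perfect 5th

The roots are Ab and Eb.
Ab up to Eb spans 5 letter names and 7 semitones — a perfect fifth.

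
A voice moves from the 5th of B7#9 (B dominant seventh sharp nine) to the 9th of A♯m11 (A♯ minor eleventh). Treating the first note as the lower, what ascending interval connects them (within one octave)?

A4

The 5th of B7#9 (B dominant seventh sharp nine) is F♯; the 9th of A♯m11 (A♯ minor eleventh) is B♯.
4 letter names make it a fourth; at 6 semitones (a half step wider than perfect) the quality is augmented.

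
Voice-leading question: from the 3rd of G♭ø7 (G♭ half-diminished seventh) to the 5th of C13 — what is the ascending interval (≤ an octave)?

The 3rd of G♭ø7 (G♭ half-diminished seventh) is B𝄫; the 5th of C13 is G.
From B𝄫 to G: 10 semitones over a sixth = augmented.

augmented sixth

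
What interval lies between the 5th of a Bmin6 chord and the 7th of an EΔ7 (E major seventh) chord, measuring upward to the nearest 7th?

Bmin6 has F# as its 5th, and EΔ7 (E major seventh) has D# as its 7th.
Counting 6 letters and 9 half steps from F# gives a major sixth.

major sixth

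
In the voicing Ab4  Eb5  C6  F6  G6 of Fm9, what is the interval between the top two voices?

Those voices are F6 and G6.
Counting 2 letters and 2 half steps from F gives a major second.

major second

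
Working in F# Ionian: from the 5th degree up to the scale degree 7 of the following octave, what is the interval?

major tenth

F# major: F# G# A# B C# D# E#.
That puts C# below E#.
From C# to E# is 16 semitones, exactly the major tenth.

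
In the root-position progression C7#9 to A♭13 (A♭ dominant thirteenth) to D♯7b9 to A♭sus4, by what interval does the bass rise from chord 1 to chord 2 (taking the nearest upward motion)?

The roots are C and A♭.
From C to A♭: 8 semitones over a sixth = minor.

minor sixth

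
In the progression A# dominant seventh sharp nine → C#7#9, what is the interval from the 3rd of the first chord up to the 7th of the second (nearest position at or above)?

diminished 7th

A# dominant seventh sharp nine has C## as its 3rd, and C#7#9 has B as its 7th.
7 letter names make it a seventh; at 9 semitones (a whole step narrower than major) the quality is diminished.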